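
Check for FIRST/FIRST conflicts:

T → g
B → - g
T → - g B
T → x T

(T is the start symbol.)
No FIRST/FIRST conflicts.

Productions for T:
  T → g: FIRST = { 'g' }
  T → - g B: FIRST = { '-' }
  T → x T: FIRST = { 'x' }
B has only one production, so no FIRST/FIRST conflict is possible there.

All alternatives of each non-terminal have pairwise disjoint FIRST sets.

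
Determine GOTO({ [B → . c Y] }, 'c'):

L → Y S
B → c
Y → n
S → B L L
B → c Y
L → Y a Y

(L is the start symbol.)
{ [B → c . Y], [Y → . n] }

GOTO(I, 'c') = CLOSURE({ [A → αX.β] : [A → α.Xβ] ∈ I, X = 'c' })

Items with dot before 'c', with the dot advanced:
  [B → . c Y] → [B → c . Y]
Closure of the advanced items:
  [B → c . Y] has the dot before Y: add [Y → . n]

GOTO = { [B → c . Y], [Y → . n] }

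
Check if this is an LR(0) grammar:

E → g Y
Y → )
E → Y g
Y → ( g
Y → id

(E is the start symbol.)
Yes, the grammar is LR(0)

Augment with E' → E and build the canonical LR(0) collection (I0 = CLOSURE({[E' → . E]}), then GOTO on every symbol after a dot until no new states appear). It has 10 states:
  I0: { [E → . Y g], [E → . g Y], [E' → . E], [Y → . ( g], [Y → . )], [Y → . id] }  — shift
  I1: { [Y → ( . g] }  — shift
  I2: { [Y → ) .] }  — reduce
  I3: { [E' → E .] }  — accept
  I4: { [E → Y . g] }  — shift
  I5: { [E → g . Y], [Y → . ( g], [Y → . )], [Y → . id] }  — shift
  I6: { [Y → id .] }  — reduce
  I7: { [E → g Y .] }  — reduce
  I8: { [E → Y g .] }  — reduce
  I9: { [Y → ( g .] }  — reduce

Every state is either a pure shift/goto state or contains exactly one complete item and nothing to shift — no conflicts. The grammar is LR(0).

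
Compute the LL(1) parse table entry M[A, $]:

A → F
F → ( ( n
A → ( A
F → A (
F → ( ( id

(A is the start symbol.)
Empty (error entry)

To find M[A, $], we find productions for A where $ is in the predict set (PREDICT(N → α) = (FIRST(α) \ {ε}) ∪ (FOLLOW(N) if α ⇒* ε)).

Relevant sets:
  FIRST(F) = { '(' }

A → F: PREDICT = { '(' }
A → ( A: PREDICT = { '(' }

M[A, $] is empty (no production applies)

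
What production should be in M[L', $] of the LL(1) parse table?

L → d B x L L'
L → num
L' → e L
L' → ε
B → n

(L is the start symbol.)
To find M[L', $], we find productions for L' where $ is in the predict set (PREDICT(N → α) = (FIRST(α) \ {ε}) ∪ (FOLLOW(N) if α ⇒* ε)).

Relevant sets:
  FOLLOW(L') = { $, 'e' }

L' → e L: PREDICT = { 'e' }
L' → ε: PREDICT = { $, 'e' }
  $ is in predict set, so this production goes in M[L', $]

M[L', $] = L' → ε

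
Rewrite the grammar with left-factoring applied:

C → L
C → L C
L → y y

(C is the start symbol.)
Left-factoring transforms A → αβ₁ | αβ₂ into A → αA' and A' → β₁ | β₂
(α is the longest common prefix among the alternatives). Repeat until
no nonterminal has two alternatives with a common prefix.

Round 1: C has alternatives sharing prefix 'L'. Introduce C': C → L C'
  Add: C' → ε
  Add: C' → C

No remaining common prefixes — done.

Resulting grammar:
C → L C'
C' → ε
C' → C
L → y y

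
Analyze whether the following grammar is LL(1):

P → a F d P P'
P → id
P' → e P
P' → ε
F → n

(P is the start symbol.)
No. Predict set conflict for P': { 'e' }

A grammar is LL(1) if for each non-terminal N with multiple productions, the predict sets of those productions are pairwise disjoint, where PREDICT(N → α) = (FIRST(α) \ {ε}) ∪ (FOLLOW(N) if α ⇒* ε).

Relevant sets:
  FOLLOW(P') = { $, 'e' }

For P:
  PREDICT(P → a F d P P') = { 'a' }
  PREDICT(P → id) = { 'id' }
For P':
  PREDICT(P' → e P) = { 'e' }
  PREDICT(P' → ε) = { $, 'e' }
F has a single production, so nothing to check there.

Conflict found: Predict set conflict for P': { 'e' }
The grammar is NOT LL(1).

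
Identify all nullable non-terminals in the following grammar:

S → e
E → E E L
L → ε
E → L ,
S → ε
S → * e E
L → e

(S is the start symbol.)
A non-terminal is nullable if it can derive ε (the empty string): either it has an ε-production, or it has a production whose right-hand side consists entirely of nullable non-terminals.

ε-productions: L → ε, S → ε
So L, S are immediately nullable.
No further non-terminal can be added: every production for the remaining non-terminals contains a terminal or a non-nullable non-terminal.
Nullable = { 'L', 'S' }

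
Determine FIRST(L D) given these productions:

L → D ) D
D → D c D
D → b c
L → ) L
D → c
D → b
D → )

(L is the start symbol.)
FIRST sets of the non-terminals involved (from the grammar, by fixed-point iteration):
  FIRST(L) = { ')', 'b', 'c' }

To compute FIRST(L D), process the symbols left to right:
Symbol L is a non-terminal. Add FIRST(L) \ {ε} = { ')', 'b', 'c' }
L is not nullable (ε ∉ FIRST(L)), so stop here.
FIRST(L D) = { ')', 'b', 'c' }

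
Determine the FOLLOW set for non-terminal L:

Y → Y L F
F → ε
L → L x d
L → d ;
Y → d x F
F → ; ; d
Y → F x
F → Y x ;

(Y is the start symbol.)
To compute FOLLOW(L), find every occurrence of L on a right-hand side N → α L β: add FIRST(β) \ {ε}, and if β is empty or nullable also add FOLLOW(N). Iterate to a fixed point.

In Y → Y L F: L is followed by F, add FIRST(F) \ {ε} = { ';', 'd', 'x' }
  F is nullable, so also add FOLLOW(Y)
In L → L x d: L is followed by x d, add FIRST(x d) \ {ε} = { 'x' }

The FOLLOW sets referred to above (computed the same way, to a fixed point):
  FOLLOW(Y) = { $, 'd', 'x' }

Taking the union: FOLLOW(L) = { $, ';', 'd', 'x' }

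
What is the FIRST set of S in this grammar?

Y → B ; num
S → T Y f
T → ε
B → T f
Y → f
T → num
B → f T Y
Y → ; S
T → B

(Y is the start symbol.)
{ ';', 'f', 'num' }

To compute FIRST(S), examine every production with S on the left-hand side, reading each right-hand side left to right until a non-nullable symbol is reached.

FIRST sets of the other non-terminals involved (by the same procedure, iterated to a fixed point):
  FIRST(T) = { 'f', 'num', ε }
  FIRST(Y) = { ';', 'f', 'num' }

From S → T Y f:
  - T is a non-terminal: add FIRST(T) \ {ε} = { 'f', 'num' }
    T is nullable, so continue to the next symbol
  - Y is a non-terminal: add FIRST(Y) \ {ε} = { ';', 'f', 'num' }
    Y is not nullable, so stop

Collecting: FIRST(S) = { ';', 'f', 'num' }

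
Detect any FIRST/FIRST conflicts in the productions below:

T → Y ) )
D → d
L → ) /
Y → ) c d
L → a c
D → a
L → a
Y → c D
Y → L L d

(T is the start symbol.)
Yes. L → a c / L → a on { 'a' }; Y → ')' c d / Y → L L d on { ')' }

A FIRST/FIRST conflict occurs when two productions N → α and N → β for the same non-terminal have FIRST(α) ∩ FIRST(β) ≠ ∅ (with ε ∈ FIRST of a nullable right-hand side, so two nullable alternatives also conflict).

FIRST sets of the non-terminals at (or reachable through a nullable prefix from) the front of some alternative:
  FIRST(L) = { ')', 'a' }

Productions for D:
  D → d: FIRST = { 'd' }
  D → a: FIRST = { 'a' }
Productions for L:
  L → ) /: FIRST = { ')' }
  L → a c: FIRST = { 'a' }
  L → a: FIRST = { 'a' }
Productions for Y:
  Y → ) c d: FIRST = { ')' }
  Y → c D: FIRST = { 'c' }
  Y → L L d: FIRST = { ')', 'a' }
T has only one production, so no FIRST/FIRST conflict is possible there.

Conflict for L: L → a c and L → a
  Overlap: { 'a' }
Conflict for Y: Y → ) c d and Y → L L d
  Overlap: { ')' }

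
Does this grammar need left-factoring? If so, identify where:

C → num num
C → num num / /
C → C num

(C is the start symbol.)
Left-factoring is needed when two productions for the same non-terminal
share a common prefix on the right-hand side.

Productions for C:
  C → num num
  C → num num / /
  C → C num

Found common prefix 'num num' in productions for C

Answer: Yes, C has productions with common prefix 'num num'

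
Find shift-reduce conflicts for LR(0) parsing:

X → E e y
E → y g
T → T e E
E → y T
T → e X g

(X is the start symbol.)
Yes — I4: [E → y T .] vs [T → T . e E]

A shift-reduce conflict occurs when an LR(0) state has both:
  - a complete (reduce) item [A → α .] (dot at the end), and
  - a shift item [B → β . c γ] (dot before a terminal).

Augment with X' → X and build the canonical LR(0) collection (I0 = CLOSURE({[X' → . X]}), then GOTO on every symbol after a dot until no new states appear). It has 13 states:
  I0: { [E → . y T], [E → . y g], [X → . E e y], [X' → . X] }  — shift
  I1: { [X → E . e y] }  — shift
  I2: { [X' → X .] }  — accept
  I3: { [E → y . T], [E → y . g], [T → . T e E], [T → . e X g] }  — shift
  I4: { [E → y T .], [T → T . e E] }  — shift, reduce
  I5: { [E → . y T], [E → . y g], [T → e . X g], [X → . E e y] }  — shift
  I6: { [E → y g .] }  — reduce
  I7: { [T → e X . g] }  — shift
  I8: { [T → e X g .] }  — reduce
  I9: { [E → . y T], [E → . y g], [T → T e . E] }  — shift
  I10: { [T → T e E .] }  — reduce
  I11: { [X → E e . y] }  — shift
  I12: { [X → E e y .] }  — reduce

I4 contains reduce item [E → y T .] and shift item [T → T . e E] — shift-reduce conflict.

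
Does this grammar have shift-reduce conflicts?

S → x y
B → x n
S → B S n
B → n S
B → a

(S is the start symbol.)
Augment with S' → S and build the canonical LR(0) collection (I0 = CLOSURE({[S' → . S]}), then GOTO on every symbol after a dot until no new states appear). It has 11 states:
  I0: { [B → . a], [B → . n S], [B → . x n], [S → . B S n], [S → . x y], [S' → . S] }  — shift
  I1: { [B → . a], [B → . n S], [B → . x n], [S → . B S n], [S → . x y], [S → B . S n] }  — shift
  I2: { [S' → S .] }  — accept
  I3: { [B → a .] }  — reduce
  I4: { [B → . a], [B → . n S], [B → . x n], [B → n . S], [S → . B S n], [S → . x y] }  — shift
  I5: { [B → x . n], [S → x . y] }  — shift
  I6: { [B → x n .] }  — reduce
  I7: { [S → x y .] }  — reduce
  I8: { [B → n S .] }  — reduce
  I9: { [S → B S . n] }  — shift
  I10: { [S → B S n .] }  — reduce

No state contains both a complete item and a shift item.

Answer: No shift-reduce conflicts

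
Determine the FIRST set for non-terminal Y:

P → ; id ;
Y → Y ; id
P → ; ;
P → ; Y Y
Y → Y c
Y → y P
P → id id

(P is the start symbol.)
To compute FIRST(Y), examine every production with Y on the left-hand side, reading each right-hand side left to right until a non-nullable symbol is reached.

From Y → Y ; id:
  - Y is the symbol being defined: contributes nothing new
    Y is not nullable, so stop
From Y → Y c:
  - Y is the symbol being defined: contributes nothing new
    Y is not nullable, so stop
From Y → y P:
  - y is a terminal: add 'y' and stop

Collecting: FIRST(Y) = { 'y' }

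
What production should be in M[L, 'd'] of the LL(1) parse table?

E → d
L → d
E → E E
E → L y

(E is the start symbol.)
L → d

To find M[L, 'd'], we find productions for L where 'd' is in the predict set (PREDICT(N → α) = (FIRST(α) \ {ε}) ∪ (FOLLOW(N) if α ⇒* ε)).

L → d: PREDICT = { 'd' }
  'd' is in predict set, so this production goes in M[L, 'd']

M[L, 'd'] = L → d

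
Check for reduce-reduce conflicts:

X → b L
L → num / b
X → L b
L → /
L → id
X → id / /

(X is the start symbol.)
No reduce-reduce conflicts

Augment with X' → X and build the canonical LR(0) collection (I0 = CLOSURE({[X' → . X]}), then GOTO on every symbol after a dot until no new states appear). It has 14 states:
  I0: { [L → . /], [L → . id], [L → . num / b], [X → . L b], [X → . b L], [X → . id / /], [X' → . X] }  — shift
  I1: { [L → / .] }  — reduce
  I2: { [X → L . b] }  — shift
  I3: { [X' → X .] }  — accept
  I4: { [L → . /], [L → . id], [L → . num / b], [X → b . L] }  — shift
  I5: { [L → id .], [X → id . / /] }  — shift, reduce
  I6: { [L → num . / b] }  — shift
  I7: { [L → num / . b] }  — shift
  I8: { [L → num / b .] }  — reduce
  I9: { [X → id / . /] }  — shift
  I10: { [X → id / / .] }  — reduce
  I11: { [X → b L .] }  — reduce
  I12: { [L → id .] }  — reduce
  I13: { [X → L b .] }  — reduce

No state contains more than one complete item.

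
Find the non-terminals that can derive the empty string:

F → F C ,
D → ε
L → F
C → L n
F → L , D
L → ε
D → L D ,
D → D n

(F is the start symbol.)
A non-terminal is nullable if it can derive ε (the empty string): either it has an ε-production, or it has a production whose right-hand side consists entirely of nullable non-terminals.

ε-productions: D → ε, L → ε
So D, L are immediately nullable.
No further non-terminal can be added: every production for the remaining non-terminals contains a terminal or a non-nullable non-terminal.
Nullable = { 'D', 'L' }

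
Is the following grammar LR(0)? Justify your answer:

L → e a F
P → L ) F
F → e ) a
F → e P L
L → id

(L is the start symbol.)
A grammar is LR(0) if no state in the canonical LR(0) collection has:
  - both a shift item (dot before a terminal) and a complete item (shift-reduce conflict), or
  - two or more complete items (reduce-reduce conflict; the accept item [L' → L .] counts as a complete item here).

Augment with L' → L and build the canonical LR(0) collection (I0 = CLOSURE({[L' → . L]}), then GOTO on every symbol after a dot until no new states appear). It has 14 states:
  I0: { [L → . e a F], [L → . id], [L' → . L] }  — shift
  I1: { [L' → L .] }  — accept
  I2: { [L → e . a F] }  — shift
  I3: { [L → id .] }  — reduce
  I4: { [F → . e ) a], [F → . e P L], [L → e a . F] }  — shift
  I5: { [L → e a F .] }  — reduce
  I6: { [F → e . ) a], [F → e . P L], [L → . e a F], [L → . id], [P → . L ) F] }  — shift
  I7: { [F → e ) . a] }  — shift
  I8: { [P → L . ) F] }  — shift
  I9: { [F → e P . L], [L → . e a F], [L → . id] }  — shift
  I10: { [F → e P L .] }  — reduce
  I11: { [F → . e ) a], [F → . e P L], [P → L ) . F] }  — shift
  I12: { [P → L ) F .] }  — reduce
  I13: { [F → e ) a .] }  — reduce

Every state is either a pure shift/goto state or contains exactly one complete item and nothing to shift — no conflicts. The grammar is LR(0).

Answer: Yes, the grammar is LR(0)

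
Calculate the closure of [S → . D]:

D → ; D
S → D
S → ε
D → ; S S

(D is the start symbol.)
To compute CLOSURE, for each item [A → α.Bβ] where B is a non-terminal, add [B → .γ] for all productions B → γ; repeat for the newly added items until nothing changes.

Start with: [S → . D]
  [S → . D] has the dot before D: add [D → . ; D], [D → . ; S S]
No further items can be added.

CLOSURE = { [D → . ; D], [D → . ; S S], [S → . D] }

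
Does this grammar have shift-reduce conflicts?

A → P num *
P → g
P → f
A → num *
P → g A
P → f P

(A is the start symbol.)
Augment with A' → A and build the canonical LR(0) collection (I0 = CLOSURE({[A' → . A]}), then GOTO on every symbol after a dot until no new states appear). It has 11 states:
  I0: { [A → . P num *], [A → . num *], [A' → . A], [P → . f P], [P → . f], [P → . g A], [P → . g] }  — shift
  I1: { [A' → A .] }  — accept
  I2: { [A → P . num *] }  — shift
  I3: { [P → . f P], [P → . f], [P → . g A], [P → . g], [P → f . P], [P → f .] }  — shift, reduce
  I4: { [A → . P num *], [A → . num *], [P → . f P], [P → . f], [P → . g A], [P → . g], [P → g . A], [P → g .] }  — shift, reduce
  I5: { [A → num . *] }  — shift
  I6: { [A → num * .] }  — reduce
  I7: { [P → g A .] }  — reduce
  I8: { [P → f P .] }  — reduce
  I9: { [A → P num . *] }  — shift
  I10: { [A → P num * .] }  — reduce

I3 contains reduce item [P → f .] and shift items [P → . f], [P → . f P], [P → . g], [P → . g A] — shift-reduce conflict.
I4 contains reduce item [P → g .] and shift items [A → . num *], [P → . f], [P → . f P], [P → . g], [P → . g A] — shift-reduce conflict.

Answer: Yes — I3: [P → f .] vs [P → . f]; I4: [P → g .] vs [A → . num *]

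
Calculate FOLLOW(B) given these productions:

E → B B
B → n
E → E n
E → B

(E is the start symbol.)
{ $, 'n' }

To compute FOLLOW(B), find every occurrence of B on a right-hand side N → α B β: add FIRST(β) \ {ε}, and if β is empty or nullable also add FOLLOW(N). Iterate to a fixed point.

In E → B B: B is followed by B, add FIRST(B) \ {ε} = { 'n' }
In E → B B: B is at the end, add FOLLOW(E)
In E → B: B is at the end, add FOLLOW(E)

The FOLLOW sets referred to above (computed the same way, to a fixed point):
  FOLLOW(E) = { $, 'n' }

Taking the union: FOLLOW(B) = { $, 'n' }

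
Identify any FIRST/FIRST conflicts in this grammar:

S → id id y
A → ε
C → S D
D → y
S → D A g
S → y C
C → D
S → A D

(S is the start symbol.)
FIRST sets of the non-terminals at (or reachable through a nullable prefix from) the front of some alternative:
  FIRST(D) = { 'y' }
  FIRST(A) = { ε }
  FIRST(S) = { 'id', 'y' }

Productions for S:
  S → id id y: FIRST = { 'id' }
  S → D A g: FIRST = { 'y' }
  S → y C: FIRST = { 'y' }
  S → A D: FIRST = { 'y' }
Productions for C:
  C → S D: FIRST = { 'id', 'y' }
  C → D: FIRST = { 'y' }
A, D have only one production, so no FIRST/FIRST conflict is possible there.

Conflict for S: S → D A g and S → y C
  Overlap: { 'y' }
Conflict for S: S → D A g and S → A D
  Overlap: { 'y' }
Conflict for S: S → y C and S → A D
  Overlap: { 'y' }
Conflict for C: C → S D and C → D
  Overlap: { 'y' }

Answer: Yes. S → D A g / S → y C on { 'y' }; S → D A g / S → A D on { 'y' }; S → y C / S → A D on { 'y' }; C → S D / C → D on { 'y' }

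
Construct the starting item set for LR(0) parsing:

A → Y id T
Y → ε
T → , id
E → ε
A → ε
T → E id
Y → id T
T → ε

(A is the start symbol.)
{ [A → . Y id T], [A → .], [A' → . A], [Y → . id T], [Y → .] }

First, augment the grammar with A' → A
I₀ = CLOSURE({ [A' → . A] }):
  [A' → . A] has the dot before A: add [A → . Y id T], [A → .]
  [A → . Y id T] has the dot before Y: add [Y → .], [Y → . id T]
No further items can be added.

I₀ = { [A → . Y id T], [A → .], [A' → . A], [Y → . id T], [Y → .] }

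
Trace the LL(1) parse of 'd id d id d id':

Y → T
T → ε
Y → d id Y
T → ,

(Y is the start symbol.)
LL(1) parsing maintains a stack (initially the start symbol over $) and the input. At each step: if the stack top is a terminal, match it against the current input token; if it is a non-terminal N, replace it with the RHS of M[N, lookahead] (the unique production whose predict set contains the lookahead).

Stack is shown with the top on the left.

Stack     Input             Action
----------------------------------
Y $       d id d id d id $  output Y → d id Y
d id Y $  d id d id d id $  match 'd'
id Y $    id d id d id $    match 'id'
Y $       d id d id $       output Y → d id Y
d id Y $  d id d id $       match 'd'
id Y $    id d id $         match 'id'
Y $       d id $            output Y → d id Y
d id Y $  d id $            match 'd'
id Y $    id $              match 'id'
Y $       $                 output Y → T
T $       $                 output T → ε
$         $                 accept

The string is accepted.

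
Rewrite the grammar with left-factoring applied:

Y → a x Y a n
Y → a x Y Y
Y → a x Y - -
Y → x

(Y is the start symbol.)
Left-factoring transforms A → αβ₁ | αβ₂ into A → αA' and A' → β₁ | β₂
(α is the longest common prefix among the alternatives). Repeat until
no nonterminal has two alternatives with a common prefix.

Round 1: Y has alternatives sharing prefix 'a x Y'. Introduce Y': Y → a x Y Y'
  Add: Y' → a n
  Add: Y' → Y
  Add: Y' → - -

No remaining common prefixes — done.

Resulting grammar:
Y → a x Y Y'
Y' → a n
Y' → Y
Y' → - -
Y → x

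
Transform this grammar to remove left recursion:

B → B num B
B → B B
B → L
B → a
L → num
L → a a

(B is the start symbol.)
B → L B'
B → a B'
B' → num B B'
B' → B B'
B' → ε
L → num
L → a a

B is directly left-recursive. The standard transformation for
  A → A α₁ | ... | A α_m | β₁ | ... | β_n
is
  A  → β₁ A' | ... | β_n A'
  A' → α₁ A' | ... | α_m A' | ε

B → L becomes B → L B'
B → a becomes B → a B'
B → B num B becomes B' → num B B'
B → B B becomes B' → B B'
Add B' → ε

Productions for other non-terminals are unchanged:
  L → num
  L → a a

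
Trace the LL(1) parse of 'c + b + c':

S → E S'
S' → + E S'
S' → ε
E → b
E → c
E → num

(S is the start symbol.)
LL(1) parsing maintains a stack (initially the start symbol over $) and the input. At each step: if the stack top is a terminal, match it against the current input token; if it is a non-terminal N, replace it with the RHS of M[N, lookahead] (the unique production whose predict set contains the lookahead).

Stack is shown with the top on the left.

Stack     Input        Action
-----------------------------
S $       c + b + c $  output S → E S'
E S' $    c + b + c $  output E → c
c S' $    c + b + c $  match 'c'
S' $      + b + c $    output S' → + E S'
+ E S' $  + b + c $    match '+'
E S' $    b + c $      output E → b
b S' $    b + c $      match 'b'
S' $      + c $        output S' → + E S'
+ E S' $  + c $        match '+'
E S' $    c $          output E → c
c S' $    c $          match 'c'
S' $      $            output S' → ε
$         $            accept

The string is accepted.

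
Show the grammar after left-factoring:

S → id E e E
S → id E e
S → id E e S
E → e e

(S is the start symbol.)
S → id E e S'
S' → E
S' → ε
S' → S
E → e e

Left-factoring transforms A → αβ₁ | αβ₂ into A → αA' and A' → β₁ | β₂
(α is the longest common prefix among the alternatives). Repeat until
no nonterminal has two alternatives with a common prefix.

Round 1: S has alternatives sharing prefix 'id E e'. Introduce S': S → id E e S'
  Add: S' → E
  Add: S' → ε
  Add: S' → S

No remaining common prefixes — done.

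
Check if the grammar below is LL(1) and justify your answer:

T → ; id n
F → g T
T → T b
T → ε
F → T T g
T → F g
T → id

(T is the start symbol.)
A grammar is LL(1) if for each non-terminal N with multiple productions, the predict sets of those productions are pairwise disjoint, where PREDICT(N → α) = (FIRST(α) \ {ε}) ∪ (FOLLOW(N) if α ⇒* ε).

Relevant sets:
  FIRST(T) = { ';', 'b', 'g', 'id', ε }
  FIRST(F) = { ';', 'b', 'g', 'id' }
  FOLLOW(T) = { $, ';', 'b', 'g', 'id' }

For T:
  PREDICT(T → ';' id n) = { ';' }
  PREDICT(T → T b) = { ';', 'b', 'g', 'id' }
  PREDICT(T → ε) = { $, ';', 'b', 'g', 'id' }
  PREDICT(T → F g) = { ';', 'b', 'g', 'id' }
  PREDICT(T → id) = { 'id' }
For F:
  PREDICT(F → g T) = { 'g' }
  PREDICT(F → T T g) = { ';', 'b', 'g', 'id' }

Conflict found: Predict set conflict for T: { ';' }
The grammar is NOT LL(1).

Answer: No. Predict set conflict for T: { ';' }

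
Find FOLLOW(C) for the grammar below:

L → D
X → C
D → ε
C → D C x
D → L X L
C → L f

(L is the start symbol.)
To compute FOLLOW(C), find every occurrence of C on a right-hand side N → α C β: add FIRST(β) \ {ε}, and if β is empty or nullable also add FOLLOW(N). Iterate to a fixed point.

In X → C: C is at the end, add FOLLOW(X)
In C → D C x: C is followed by x, add FIRST(x) \ {ε} = { 'x' }

The FOLLOW sets referred to above (computed the same way, to a fixed point):
  FOLLOW(X) = { $, 'f' }

Taking the union: FOLLOW(C) = { $, 'f', 'x' }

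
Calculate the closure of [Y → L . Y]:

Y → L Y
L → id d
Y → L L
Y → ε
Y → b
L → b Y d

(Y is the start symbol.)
{ [L → . b Y d], [L → . id d], [Y → . L L], [Y → . L Y], [Y → . b], [Y → .], [Y → L . Y] }

Start with: [Y → L . Y]
  [Y → L . Y] has the dot before Y: add [Y → . L Y], [Y → . L L], [Y → .], [Y → . b]
  [Y → . L Y] has the dot before L: add [L → . id d], [L → . b Y d]
No further items can be added.

CLOSURE = { [L → . b Y d], [L → . id d], [Y → . L L], [Y → . L Y], [Y → . b], [Y → .], [Y → L . Y] }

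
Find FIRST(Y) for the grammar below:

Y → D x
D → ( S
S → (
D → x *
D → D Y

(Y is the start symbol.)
To compute FIRST(Y), examine every production with Y on the left-hand side, reading each right-hand side left to right until a non-nullable symbol is reached.

FIRST sets of the other non-terminals involved (by the same procedure, iterated to a fixed point):
  FIRST(D) = { '(', 'x' }

From Y → D x:
  - D is a non-terminal: add FIRST(D) \ {ε} = { '(', 'x' }
    D is not nullable, so stop

Collecting: FIRST(Y) = { '(', 'x' }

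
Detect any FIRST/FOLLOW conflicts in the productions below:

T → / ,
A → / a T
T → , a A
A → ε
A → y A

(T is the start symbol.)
A FIRST/FOLLOW conflict occurs when a non-terminal N has a nullable alternative N → β (β ⇒* ε) and another alternative N → α with FIRST(α) ∩ FOLLOW(N) ≠ ∅: on such a lookahead the parser cannot decide between expanding α and letting N vanish via β.

Nullable non-terminals: A.

A: nullable alternative(s) A → ε; FOLLOW(A) = { $ }
  A → / a T: FIRST \ {ε} = { '/' } — disjoint from FOLLOW(A)
  A → ε: FIRST \ {ε} = { } — this is the only nullable alternative, skip
  A → y A: FIRST \ {ε} = { 'y' } — disjoint from FOLLOW(A)

T has no nullable alternative, so no FIRST/FOLLOW check is needed there.

No FIRST/FOLLOW conflicts found.

Answer: No FIRST/FOLLOW conflicts.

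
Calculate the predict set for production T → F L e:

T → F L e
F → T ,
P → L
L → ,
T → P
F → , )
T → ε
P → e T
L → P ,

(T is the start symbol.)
{ ',', 'e' }

PREDICT(T → F L e) = (FIRST(RHS) \ {ε}) ∪ (FOLLOW(T) if ε ∈ FIRST(RHS), i.e. RHS ⇒* ε)
FIRST(F) = { ',', 'e' }
FIRST(F L e) = { ',', 'e' }
ε ∉ FIRST(F L e), so FOLLOW(T) is not added.
PREDICT(T → F L e) = { ',', 'e' }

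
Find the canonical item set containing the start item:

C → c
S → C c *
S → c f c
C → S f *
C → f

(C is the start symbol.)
{ [C → . S f *], [C → . c], [C → . f], [C' → . C], [S → . C c *], [S → . c f c] }

First, augment the grammar with C' → C
I₀ = CLOSURE({ [C' → . C] }):
  [C' → . C] has the dot before C: add [C → . c], [C → . S f *], [C → . f]
  [C → . S f *] has the dot before S: add [S → . C c *], [S → . c f c]
No further items can be added.

I₀ = { [C → . S f *], [C → . c], [C → . f], [C' → . C], [S → . C c *], [S → . c f c] }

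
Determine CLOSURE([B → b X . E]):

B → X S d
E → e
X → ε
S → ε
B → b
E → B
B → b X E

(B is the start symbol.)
Start with: [B → b X . E]
  [B → b X . E] has the dot before E: add [E → . e], [E → . B]
  [E → . B] has the dot before B: add [B → . X S d], [B → . b], [B → . b X E]
  [B → . X S d] has the dot before X: add [X → .]
No further items can be added.

CLOSURE = { [B → . X S d], [B → . b X E], [B → . b], [B → b X . E], [E → . B], [E → . e], [X → .] }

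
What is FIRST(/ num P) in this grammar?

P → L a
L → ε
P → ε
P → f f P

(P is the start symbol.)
To compute FIRST(/ num P), process the symbols left to right:
Symbol / is a terminal. Add '/' and stop.
FIRST(/ num P) = { '/' }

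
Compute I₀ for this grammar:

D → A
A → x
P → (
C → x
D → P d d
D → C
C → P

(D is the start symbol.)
{ [A → . x], [C → . P], [C → . x], [D → . A], [D → . C], [D → . P d d], [D' → . D], [P → . (] }

First, augment the grammar with D' → D
I₀ = CLOSURE({ [D' → . D] }):
  [D' → . D] has the dot before D: add [D → . A], [D → . P d d], [D → . C]
  [D → . A] has the dot before A: add [A → . x]
  [D → . P d d] has the dot before P: add [P → . (]
  [D → . C] has the dot before C: add [C → . x], [C → . P]
No further items can be added.

I₀ = { [A → . x], [C → . P], [C → . x], [D → . A], [D → . C], [D → . P d d], [D' → . D], [P → . (] }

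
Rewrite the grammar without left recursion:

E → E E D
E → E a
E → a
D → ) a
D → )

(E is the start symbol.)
E is directly left-recursive. The standard transformation for
  A → A α₁ | ... | A α_m | β₁ | ... | β_n
is
  A  → β₁ A' | ... | β_n A'
  A' → α₁ A' | ... | α_m A' | ε

E → a becomes E → a E'
E → E E D becomes E' → E D E'
E → E a becomes E' → a E'
Add E' → ε

Productions for other non-terminals are unchanged:
  D → ) a
  D → )

Resulting grammar:
E → a E'
E' → E D E'
E' → a E'
E' → ε
D → ) a
D → )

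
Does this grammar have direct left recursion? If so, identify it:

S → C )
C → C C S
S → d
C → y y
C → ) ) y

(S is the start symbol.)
Yes, C is left-recursive

Direct left recursion occurs when N → N α for some non-terminal N (the right-hand side begins with the left-hand side itself).

S → C ): starts with C
C → C C S: LEFT RECURSIVE (starts with C)
S → d: starts with d
C → y y: starts with y
C → ) ) y: starts with ')'

The grammar has direct left recursion on: C.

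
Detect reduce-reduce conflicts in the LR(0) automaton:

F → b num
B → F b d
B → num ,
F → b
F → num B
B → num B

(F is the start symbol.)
Yes — I8: [B → num B .] vs [F → num B .]

A reduce-reduce conflict occurs when an LR(0) state has two complete items [A → α .] and [B → β .] — both call for a reduction, and with no lookahead the parser cannot choose between them.

Augment with F' → F and build the canonical LR(0) collection (I0 = CLOSURE({[F' → . F]}), then GOTO on every symbol after a dot until no new states appear). It has 12 states:
  I0: { [F → . b num], [F → . b], [F → . num B], [F' → . F] }  — shift
  I1: { [F' → F .] }  — accept
  I2: { [F → b . num], [F → b .] }  — shift, reduce
  I3: { [B → . F b d], [B → . num ,], [B → . num B], [F → . b num], [F → . b], [F → . num B], [F → num . B] }  — shift
  I4: { [F → num B .] }  — reduce
  I5: { [B → F . b d] }  — shift
  I6: { [B → . F b d], [B → . num ,], [B → . num B], [B → num . ,], [B → num . B], [F → . b num], [F → . b], [F → . num B], [F → num . B] }  — shift
  I7: { [B → num , .] }  — reduce
  I8: { [B → num B .], [F → num B .] }  — 2 reduces
  I9: { [B → F b . d] }  — shift
  I10: { [B → F b d .] }  — reduce
  I11: { [F → b num .] }  — reduce

I8 contains complete items [B → num B .], [F → num B .] — reduce-reduce conflict.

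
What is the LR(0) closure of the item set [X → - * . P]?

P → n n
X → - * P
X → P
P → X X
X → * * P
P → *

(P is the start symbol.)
To compute CLOSURE, for each item [A → α.Bβ] where B is a non-terminal, add [B → .γ] for all productions B → γ; repeat for the newly added items until nothing changes.

Start with: [X → - * . P]
  [X → - * . P] has the dot before P: add [P → . n n], [P → . X X], [P → . *]
  [P → . X X] has the dot before X: add [X → . - * P], [X → . P], [X → . * * P]
No further items can be added.

CLOSURE = { [P → . *], [P → . X X], [P → . n n], [X → - * . P], [X → . * * P], [X → . - * P], [X → . P] }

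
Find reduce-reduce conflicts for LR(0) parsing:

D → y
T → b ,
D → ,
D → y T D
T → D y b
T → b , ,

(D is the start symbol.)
A reduce-reduce conflict occurs when an LR(0) state has two complete items [A → α .] and [B → β .] — both call for a reduction, and with no lookahead the parser cannot choose between them.

Augment with D' → D and build the canonical LR(0) collection (I0 = CLOSURE({[D' → . D]}), then GOTO on every symbol after a dot until no new states appear). It has 12 states:
  I0: { [D → . ,], [D → . y T D], [D → . y], [D' → . D] }  — shift
  I1: { [D → , .] }  — reduce
  I2: { [D' → D .] }  — accept
  I3: { [D → . ,], [D → . y T D], [D → . y], [D → y . T D], [D → y .], [T → . D y b], [T → . b , ,], [T → . b ,] }  — shift, reduce
  I4: { [T → D . y b] }  — shift
  I5: { [D → . ,], [D → . y T D], [D → . y], [D → y T . D] }  — shift
  I6: { [T → b . , ,], [T → b . ,] }  — shift
  I7: { [T → b , . ,], [T → b , .] }  — shift, reduce
  I8: { [T → b , , .] }  — reduce
  I9: { [D → y T D .] }  — reduce
  I10: { [T → D y . b] }  — shift
  I11: { [T → D y b .] }  — reduce

No state contains more than one complete item.

Answer: No reduce-reduce conflicts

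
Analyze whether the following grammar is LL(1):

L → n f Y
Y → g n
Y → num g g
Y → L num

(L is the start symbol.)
Yes, the grammar is LL(1).

Relevant sets:
  FIRST(L) = { 'n' }

For Y:
  PREDICT(Y → g n) = { 'g' }
  PREDICT(Y → num g g) = { 'num' }
  PREDICT(Y → L num) = { 'n' }
L has a single production, so nothing to check there.

All predict sets are disjoint. The grammar IS LL(1).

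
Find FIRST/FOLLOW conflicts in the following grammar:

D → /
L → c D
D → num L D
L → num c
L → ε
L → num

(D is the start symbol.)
Yes. L → num c with FOLLOW(L) on { 'num' }; L → num with FOLLOW(L) on { 'num' }

A FIRST/FOLLOW conflict occurs when a non-terminal N has a nullable alternative N → β (β ⇒* ε) and another alternative N → α with FIRST(α) ∩ FOLLOW(N) ≠ ∅: on such a lookahead the parser cannot decide between expanding α and letting N vanish via β.

Nullable non-terminals: L.

L: nullable alternative(s) L → ε; FOLLOW(L) = { '/', 'num' }
  L → c D: FIRST \ {ε} = { 'c' } — disjoint from FOLLOW(L)
  L → num c: FIRST \ {ε} = { 'num' } — overlaps FOLLOW(L) on { 'num' }: CONFLICT
  L → ε: FIRST \ {ε} = { } — this is the only nullable alternative, skip
  L → num: FIRST \ {ε} = { 'num' } — overlaps FOLLOW(L) on { 'num' }: CONFLICT

D has no nullable alternative, so no FIRST/FOLLOW check is needed there.

So the grammar has 2 FIRST/FOLLOW conflicts (marked CONFLICT above).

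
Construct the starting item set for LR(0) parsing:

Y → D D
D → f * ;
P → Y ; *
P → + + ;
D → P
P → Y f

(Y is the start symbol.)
First, augment the grammar with Y' → Y
I₀ = CLOSURE({ [Y' → . Y] }):
  [Y' → . Y] has the dot before Y: add [Y → . D D]
  [Y → . D D] has the dot before D: add [D → . f * ;], [D → . P]
  [D → . P] has the dot before P: add [P → . Y ; *], [P → . + + ;], [P → . Y f]
No further items can be added.

I₀ = { [D → . P], [D → . f * ;], [P → . + + ;], [P → . Y ; *], [P → . Y f], [Y → . D D], [Y' → . Y] }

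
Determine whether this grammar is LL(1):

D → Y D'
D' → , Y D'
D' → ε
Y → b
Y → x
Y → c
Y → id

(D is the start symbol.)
Yes, the grammar is LL(1).

A grammar is LL(1) if for each non-terminal N with multiple productions, the predict sets of those productions are pairwise disjoint, where PREDICT(N → α) = (FIRST(α) \ {ε}) ∪ (FOLLOW(N) if α ⇒* ε).

Relevant sets:
  FOLLOW(D') = { $ }

For D':
  PREDICT(D' → ',' Y D') = { ',' }
  PREDICT(D' → ε) = { $ }
For Y:
  PREDICT(Y → b) = { 'b' }
  PREDICT(Y → x) = { 'x' }
  PREDICT(Y → c) = { 'c' }
  PREDICT(Y → id) = { 'id' }
D has a single production, so nothing to check there.

All predict sets are disjoint. The grammar IS LL(1).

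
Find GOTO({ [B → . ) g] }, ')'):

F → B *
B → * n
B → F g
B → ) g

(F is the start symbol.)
GOTO(I, ')') = CLOSURE({ [A → αX.β] : [A → α.Xβ] ∈ I, X = ')' })

Items with dot before ')', with the dot advanced:
  [B → . ) g] → [B → ) . g]
Closure adds nothing (no advanced item has the dot before a non-terminal).

GOTO = { [B → ) . g] }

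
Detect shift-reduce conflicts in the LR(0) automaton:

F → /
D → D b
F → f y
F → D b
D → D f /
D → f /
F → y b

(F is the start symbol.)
A shift-reduce conflict occurs when an LR(0) state has both:
  - a complete (reduce) item [A → α .] (dot at the end), and
  - a shift item [B → β . c γ] (dot before a terminal).

Augment with F' → F and build the canonical LR(0) collection (I0 = CLOSURE({[F' → . F]}), then GOTO on every symbol after a dot until no new states appear). It has 12 states:
  I0: { [D → . D b], [D → . D f /], [D → . f /], [F → . /], [F → . D b], [F → . f y], [F → . y b], [F' → . F] }  — shift
  I1: { [F → / .] }  — reduce
  I2: { [D → D . b], [D → D . f /], [F → D . b] }  — shift
  I3: { [F' → F .] }  — accept
  I4: { [D → f . /], [F → f . y] }  — shift
  I5: { [F → y . b] }  — shift
  I6: { [F → y b .] }  — reduce
  I7: { [D → f / .] }  — reduce
  I8: { [F → f y .] }  — reduce
  I9: { [D → D b .], [F → D b .] }  — 2 reduces
  I10: { [D → D f . /] }  — shift
  I11: { [D → D f / .] }  — reduce

No state contains both a complete item and a shift item.

Answer: No shift-reduce conflicts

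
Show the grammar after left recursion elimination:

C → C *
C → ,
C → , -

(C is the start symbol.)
C is directly left-recursive. The standard transformation for
  A → A α₁ | ... | A α_m | β₁ | ... | β_n
is
  A  → β₁ A' | ... | β_n A'
  A' → α₁ A' | ... | α_m A' | ε

C → , becomes C → , C'
C → , - becomes C → , - C'
C → C * becomes C' → * C'
Add C' → ε

Resulting grammar:
C → , C'
C → , - C'
C' → * C'
C' → ε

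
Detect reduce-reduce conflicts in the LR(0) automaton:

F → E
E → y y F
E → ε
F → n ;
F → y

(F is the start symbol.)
No reduce-reduce conflicts

A reduce-reduce conflict occurs when an LR(0) state has two complete items [A → α .] and [B → β .] — both call for a reduction, and with no lookahead the parser cannot choose between them.

Augment with F' → F and build the canonical LR(0) collection (I0 = CLOSURE({[F' → . F]}), then GOTO on every symbol after a dot until no new states appear). It has 8 states:
  I0: { [E → . y y F], [E → .], [F → . E], [F → . n ;], [F → . y], [F' → . F] }  — shift, reduce
  I1: { [F → E .] }  — reduce
  I2: { [F' → F .] }  — accept
  I3: { [F → n . ;] }  — shift
  I4: { [E → y . y F], [F → y .] }  — shift, reduce
  I5: { [E → . y y F], [E → .], [E → y y . F], [F → . E], [F → . n ;], [F → . y] }  — shift, reduce
  I6: { [E → y y F .] }  — reduce
  I7: { [F → n ; .] }  — reduce

No state contains more than one complete item.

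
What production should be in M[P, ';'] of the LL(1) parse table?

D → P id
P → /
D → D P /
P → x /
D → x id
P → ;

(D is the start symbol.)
To find M[P, ';'], we find productions for P where ';' is in the predict set (PREDICT(N → α) = (FIRST(α) \ {ε}) ∪ (FOLLOW(N) if α ⇒* ε)).

P → /: PREDICT = { '/' }
P → x /: PREDICT = { 'x' }
P → ;: PREDICT = { ';' }
  ';' is in predict set, so this production goes in M[P, ';']

M[P, ';'] = P → ;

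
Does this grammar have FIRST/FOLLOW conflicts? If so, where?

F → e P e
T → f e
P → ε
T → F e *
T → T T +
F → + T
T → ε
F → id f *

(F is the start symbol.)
Yes. T → f e with FOLLOW(T) on { 'f' }; T → F e '*' with FOLLOW(T) on { '+', 'e', 'id' }; T → T T '+' with FOLLOW(T) on { '+', 'e', 'f', 'id' }

A FIRST/FOLLOW conflict occurs when a non-terminal N has a nullable alternative N → β (β ⇒* ε) and another alternative N → α with FIRST(α) ∩ FOLLOW(N) ≠ ∅: on such a lookahead the parser cannot decide between expanding α and letting N vanish via β.

Nullable non-terminals: P, T.
FIRST sets used below: FIRST(F) = { '+', 'e', 'id' }, FIRST(T) = { '+', 'e', 'f', 'id', ε }
P has a nullable alternative but only one production, so nothing to check.

T: nullable alternative(s) T → ε; FOLLOW(T) = { $, '+', 'e', 'f', 'id' }
  T → f e: FIRST \ {ε} = { 'f' } — overlaps FOLLOW(T) on { 'f' }: CONFLICT
  T → F e *: FIRST \ {ε} = { '+', 'e', 'id' } — overlaps FOLLOW(T) on { '+', 'e', 'id' }: CONFLICT
  T → T T +: FIRST \ {ε} = { '+', 'e', 'f', 'id' } — overlaps FOLLOW(T) on { '+', 'e', 'f', 'id' }: CONFLICT
  T → ε: FIRST \ {ε} = { } — this is the only nullable alternative, skip

F has no nullable alternative, so no FIRST/FOLLOW check is needed there.

So the grammar has 3 FIRST/FOLLOW conflicts (marked CONFLICT above).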